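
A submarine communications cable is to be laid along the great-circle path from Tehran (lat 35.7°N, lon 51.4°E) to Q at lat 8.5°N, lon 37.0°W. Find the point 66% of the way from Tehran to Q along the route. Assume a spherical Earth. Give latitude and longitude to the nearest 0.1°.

Write both endpoints as unit vectors p₁, p₂ with components (cos φ cos λ, cos φ sin λ, sin φ).
The central angle between the endpoints is δ = arccos(p₁·p₂) ≈ 1.462 rad (83.8°).
Interpolate at f = 0.66 with slerp weights a = sin((1−f)δ)/sin δ ≈ 0.480, b = sin(fδ)/sin δ ≈ 0.827.
p = a·p₁ + b·p₂ ≈ (0.896, -0.188, 0.402); φ = arcsin(p_z) ≈ 23.71°, λ = atan2(p_y, p_x) ≈ -11.83°.

≈ lat 23.7°N, lon 11.8°W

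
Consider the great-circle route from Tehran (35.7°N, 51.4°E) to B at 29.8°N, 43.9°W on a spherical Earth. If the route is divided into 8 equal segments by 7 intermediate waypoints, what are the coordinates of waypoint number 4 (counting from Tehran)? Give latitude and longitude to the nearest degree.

≈ 44°N, 2°E

Convert each endpoint to a unit vector on the sphere (x = cos φ cos λ, y = cos φ sin λ, z = sin φ).
The central angle between the endpoints is δ = arccos(p₁·p₂) ≈ 1.344 rad (77.0°).
Interpolate at f = 4/8 with slerp weights a = sin((1−f)δ)/sin δ ≈ 0.639, b = sin(fδ)/sin δ ≈ 0.639.
p = a·p₁ + b·p₂ ≈ (0.723, 0.021, 0.690); φ = arcsin(p_z) ≈ 43.66°, λ = atan2(p_y, p_x) ≈ 1.67°.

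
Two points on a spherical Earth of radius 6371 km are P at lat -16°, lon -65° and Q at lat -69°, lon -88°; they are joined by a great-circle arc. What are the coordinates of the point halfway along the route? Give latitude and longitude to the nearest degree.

≈ lat -43°, lon -71°

The haversine formula gives a central angle δ ≈ 0.959 rad (54.9°) between the endpoints.
Interpolate at f = 1/2 with slerp weights a = sin((1−f)δ)/sin δ ≈ 0.564, b = sin(fδ)/sin δ ≈ 0.564.
p = a·p₁ + b·p₂ ≈ (0.236, -0.693, -0.681); φ = arcsin(p_z) ≈ -42.96°, λ = atan2(p_y, p_x) ≈ -71.19°.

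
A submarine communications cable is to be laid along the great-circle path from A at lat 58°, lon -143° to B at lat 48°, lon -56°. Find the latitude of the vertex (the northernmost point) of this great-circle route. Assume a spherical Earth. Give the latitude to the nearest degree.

The great circle lies in the plane with unit normal n̂ = (p₁ × p₂)/|p₁ × p₂|.
Here n̂_z ≈ +0.465; the vertex latitude is φ_max = arccos|n̂_z| ≈ 62.3°.

≈ 62°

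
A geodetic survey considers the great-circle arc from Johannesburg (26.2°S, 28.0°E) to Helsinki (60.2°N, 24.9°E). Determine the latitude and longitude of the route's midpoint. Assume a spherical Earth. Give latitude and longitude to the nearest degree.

≈ 17°N, 27°E

Write both endpoints as unit vectors p₁, p₂ with components (cos φ cos λ, cos φ sin λ, sin φ).
The central angle between the endpoints is δ = arccos(p₁·p₂) ≈ 1.509 rad (86.4°).
Interpolate at f = 1/2 with slerp weights a = sin((1−f)δ)/sin δ ≈ 0.686, b = sin(fδ)/sin δ ≈ 0.686.
p = a·p₁ + b·p₂ ≈ (0.853, 0.433, 0.292); φ = arcsin(p_z) ≈ 17.01°, λ = atan2(p_y, p_x) ≈ 26.90°.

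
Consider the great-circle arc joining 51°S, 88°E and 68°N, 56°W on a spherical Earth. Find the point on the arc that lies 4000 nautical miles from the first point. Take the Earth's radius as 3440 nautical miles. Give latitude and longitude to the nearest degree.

Convert each endpoint to a unit vector on the sphere (x = cos φ cos λ, y = cos φ sin λ, z = sin φ).
The central angle between the endpoints is δ = arccos(p₁·p₂) ≈ 2.717 rad (155.7°). The total great-circle distance is δ·R ≈ 2.717 × 3440 ≈ 9347 nmi, so the target fraction is f = 4000/9347 ≈ 0.428.
Interpolate at f ≈ 0.428 with slerp weights a = sin((1−f)δ)/sin δ ≈ 2.428, b = sin(fδ)/sin δ ≈ 2.229.
p = a·p₁ + b·p₂ ≈ (0.520, 0.835, 0.180); φ = arcsin(p_z) ≈ 10.36°, λ = atan2(p_y, p_x) ≈ 58.07°.

≈ 10°N, 58°E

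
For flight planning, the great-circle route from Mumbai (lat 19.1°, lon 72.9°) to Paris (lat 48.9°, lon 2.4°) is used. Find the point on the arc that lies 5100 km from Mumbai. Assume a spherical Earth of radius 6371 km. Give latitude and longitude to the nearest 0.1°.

Convert each endpoint to a unit vector on the sphere (x = cos φ cos λ, y = cos φ sin λ, z = sin φ).
The central angle between the endpoints is δ = arccos(p₁·p₂) ≈ 1.100 rad (63.0°). The total great-circle distance is δ·R ≈ 1.100 × 6371 ≈ 7006 km, so the target fraction is f = 5100/7006 ≈ 0.728.
Interpolate at f ≈ 0.728 with slerp weights a = sin((1−f)δ)/sin δ ≈ 0.331, b = sin(fδ)/sin δ ≈ 0.805.
p = a·p₁ + b·p₂ ≈ (0.621, 0.321, 0.715); φ = arcsin(p_z) ≈ 45.66°, λ = atan2(p_y, p_x) ≈ 27.33°.

≈ lat 45.7°, lon 27.3°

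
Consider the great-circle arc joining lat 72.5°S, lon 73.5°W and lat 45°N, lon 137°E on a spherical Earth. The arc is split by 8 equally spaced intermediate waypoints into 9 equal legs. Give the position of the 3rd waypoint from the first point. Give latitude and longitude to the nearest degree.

≈ lat 51°S, lon 165°E

Write both endpoints as unit vectors p₁, p₂ with components (cos φ cos λ, cos φ sin λ, sin φ).
The central angle between the endpoints is δ = arccos(p₁·p₂) ≈ 2.601 rad (149.0°).
Interpolate at f = 3/9 with slerp weights a = sin((1−f)δ)/sin δ ≈ 1.918, b = sin(fδ)/sin δ ≈ 1.482.
p = a·p₁ + b·p₂ ≈ (-0.603, 0.162, -0.781); φ = arcsin(p_z) ≈ -51.38°, λ = atan2(p_y, p_x) ≈ 164.98°.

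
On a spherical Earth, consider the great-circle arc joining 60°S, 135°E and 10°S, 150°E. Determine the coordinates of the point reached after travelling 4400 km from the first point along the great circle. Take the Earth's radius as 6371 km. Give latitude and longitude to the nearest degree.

Write both endpoints as unit vectors p₁, p₂ with components (cos φ cos λ, cos φ sin λ, sin φ).
The central angle between the endpoints is δ = arccos(p₁·p₂) ≈ 0.894 rad (51.2°). The total great-circle distance is δ·R ≈ 0.894 × 6371 ≈ 5698 km, so the target fraction is f = 4400/5698 ≈ 0.772.
Interpolate at f ≈ 0.772 with slerp weights a = sin((1−f)δ)/sin δ ≈ 0.259, b = sin(fδ)/sin δ ≈ 0.817.
p = a·p₁ + b·p₂ ≈ (-0.788, 0.494, -0.367); φ = arcsin(p_z) ≈ -21.50°, λ = atan2(p_y, p_x) ≈ 147.93°.

≈ 22°S, 148°E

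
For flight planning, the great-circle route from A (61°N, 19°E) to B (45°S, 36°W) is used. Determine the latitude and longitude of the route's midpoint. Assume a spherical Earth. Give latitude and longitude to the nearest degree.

Convert each endpoint to a unit vector on the sphere (x = cos φ cos λ, y = cos φ sin λ, z = sin φ).
The central angle between the endpoints is δ = arccos(p₁·p₂) ≈ 2.006 rad (114.9°).
Interpolate at f = 1/2 with slerp weights a = sin((1−f)δ)/sin δ ≈ 0.930, b = sin(fδ)/sin δ ≈ 0.930.
p = a·p₁ + b·p₂ ≈ (0.958, -0.240, 0.156); φ = arcsin(p_z) ≈ 8.96°, λ = atan2(p_y, p_x) ≈ -14.05°.

≈ (9°N, 14°W)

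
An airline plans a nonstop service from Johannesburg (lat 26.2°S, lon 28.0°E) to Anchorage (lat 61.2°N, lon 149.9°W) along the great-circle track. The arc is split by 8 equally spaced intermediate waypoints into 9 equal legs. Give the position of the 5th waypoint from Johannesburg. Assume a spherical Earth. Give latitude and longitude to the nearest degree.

Convert each endpoint to a unit vector on the sphere (x = cos φ cos λ, y = cos φ sin λ, z = sin φ).
The central angle between the endpoints is δ = arccos(p₁·p₂) ≈ 2.530 rad (145.0°).
Interpolate at f = 5/9 with slerp weights a = sin((1−f)δ)/sin δ ≈ 1.572, b = sin(fδ)/sin δ ≈ 1.718.
p = a·p₁ + b·p₂ ≈ (0.529, 0.247, 0.812); φ = arcsin(p_z) ≈ 54.30°, λ = atan2(p_y, p_x) ≈ 25.02°.

≈ lat 54°N, lon 25°E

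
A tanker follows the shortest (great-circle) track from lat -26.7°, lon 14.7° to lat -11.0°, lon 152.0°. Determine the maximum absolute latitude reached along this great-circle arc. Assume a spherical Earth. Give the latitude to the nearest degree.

≈ -44°

The great circle lies in the plane with unit normal n̂ = (p₁ × p₂)/|p₁ × p₂|.
Here n̂_z ≈ +0.717; the vertex latitude is φ_max = arccos|n̂_z| ≈ 44.2°.
Check via Clairaut: cos φ_max = |cos φ₁| · sin C = cos(26.7°)·sin(126.6°) ≈ 0.717, again giving ≈ 44.2°.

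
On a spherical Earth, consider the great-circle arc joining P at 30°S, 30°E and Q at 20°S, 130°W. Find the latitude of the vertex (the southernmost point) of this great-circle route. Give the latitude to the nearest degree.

≈ 70°S

The great circle lies in the plane with unit normal n̂ = (p₁ × p₂)/|p₁ × p₂|.
Here n̂_z ≈ -0.346; the vertex latitude is φ_max = arccos|n̂_z| ≈ 69.8°.
Check via Clairaut: cos φ_max = |cos φ₁| · sin C = cos(30.0°)·sin(156.5°) ≈ 0.346, again giving ≈ 69.8°.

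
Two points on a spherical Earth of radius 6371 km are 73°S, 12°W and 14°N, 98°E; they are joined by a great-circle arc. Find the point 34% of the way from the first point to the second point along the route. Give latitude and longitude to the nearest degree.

≈ 54°S, 70°E

The haversine formula gives a central angle δ ≈ 1.905 rad (109.2°) between the endpoints.
Interpolate at f = 0.34 with slerp weights a = sin((1−f)δ)/sin δ ≈ 1.007, b = sin(fδ)/sin δ ≈ 0.639.
p = a·p₁ + b·p₂ ≈ (0.202, 0.553, -0.809); φ = arcsin(p_z) ≈ -53.96°, λ = atan2(p_y, p_x) ≈ 69.94°.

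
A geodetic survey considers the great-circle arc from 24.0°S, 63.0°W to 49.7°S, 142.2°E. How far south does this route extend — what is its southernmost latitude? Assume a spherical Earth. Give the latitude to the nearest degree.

The great circle lies in the plane with unit normal n̂ = (p₁ × p₂)/|p₁ × p₂|.
Here n̂_z ≈ -0.258; the vertex latitude is φ_max = arccos|n̂_z| ≈ 75.0°.
Check via Clairaut: cos φ_max = |cos φ₁| · sin C = cos(24.0°)·sin(163.6°) ≈ 0.258, again giving ≈ 75.0°.

≈ 75°S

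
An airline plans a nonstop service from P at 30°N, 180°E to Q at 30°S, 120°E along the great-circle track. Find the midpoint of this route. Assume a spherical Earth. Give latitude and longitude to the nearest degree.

Convert each endpoint to a unit vector on the sphere (x = cos φ cos λ, y = cos φ sin λ, z = sin φ).
The central angle between the endpoints is δ = arccos(p₁·p₂) ≈ 1.445 rad (82.8°).
Interpolate at f = 1/2 with slerp weights a = sin((1−f)δ)/sin δ ≈ 0.667, b = sin(fδ)/sin δ ≈ 0.667.
p = a·p₁ + b·p₂ ≈ (-0.866, 0.500, 0.000); φ = arcsin(p_z) ≈ 0.00°, λ = atan2(p_y, p_x) ≈ 150.00°.

≈ 0°N, 150°E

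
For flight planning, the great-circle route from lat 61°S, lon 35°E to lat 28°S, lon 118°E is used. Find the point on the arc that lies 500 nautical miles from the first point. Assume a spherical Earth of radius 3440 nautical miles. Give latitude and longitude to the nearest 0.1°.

Write both endpoints as unit vectors p₁, p₂ with components (cos φ cos λ, cos φ sin λ, sin φ).
The central angle between the endpoints is δ = arccos(p₁·p₂) ≈ 1.090 rad (62.4°). The total great-circle distance is δ·R ≈ 1.090 × 3440 ≈ 3748 nmi, so the target fraction is f = 500/3748 ≈ 0.133.
Interpolate at f ≈ 0.133 with slerp weights a = sin((1−f)δ)/sin δ ≈ 0.914, b = sin(fδ)/sin δ ≈ 0.163.
p = a·p₁ + b·p₂ ≈ (0.295, 0.381, -0.876); φ = arcsin(p_z) ≈ -61.16°, λ = atan2(p_y, p_x) ≈ 52.27°.

≈ lat 61.2°S, lon 52.3°E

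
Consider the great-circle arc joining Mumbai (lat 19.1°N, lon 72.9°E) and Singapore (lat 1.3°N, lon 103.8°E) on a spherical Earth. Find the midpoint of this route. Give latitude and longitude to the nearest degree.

≈ lat 11°N, lon 89°E

The haversine formula gives a central angle δ ≈ 0.613 rad (35.1°) between the endpoints.
Interpolate at f = 1/2 with slerp weights a = sin((1−f)δ)/sin δ ≈ 0.524, b = sin(fδ)/sin δ ≈ 0.524.
p = a·p₁ + b·p₂ ≈ (0.021, 0.983, 0.183); φ = arcsin(p_z) ≈ 10.57°, λ = atan2(p_y, p_x) ≈ 88.80°.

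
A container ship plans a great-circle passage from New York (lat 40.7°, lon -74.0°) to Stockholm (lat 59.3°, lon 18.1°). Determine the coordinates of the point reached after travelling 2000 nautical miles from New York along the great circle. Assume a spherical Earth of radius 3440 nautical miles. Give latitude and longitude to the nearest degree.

Write both endpoints as unit vectors p₁, p₂ with components (cos φ cos λ, cos φ sin λ, sin φ).
The central angle between the endpoints is δ = arccos(p₁·p₂) ≈ 0.993 rad (56.9°). The total great-circle distance is δ·R ≈ 0.993 × 3440 ≈ 3415 nmi, so the target fraction is f = 2000/3415 ≈ 0.586.
Interpolate at f ≈ 0.586 with slerp weights a = sin((1−f)δ)/sin δ ≈ 0.477, b = sin(fδ)/sin δ ≈ 0.656.
p = a·p₁ + b·p₂ ≈ (0.418, -0.244, 0.875); φ = arcsin(p_z) ≈ 61.06°, λ = atan2(p_y, p_x) ≈ -30.26°.

≈ lat 61°, lon -30°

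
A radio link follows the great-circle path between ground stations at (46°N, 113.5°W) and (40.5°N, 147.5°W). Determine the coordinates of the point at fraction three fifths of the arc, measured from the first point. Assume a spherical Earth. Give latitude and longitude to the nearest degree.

≈ (44°N, 135°W)

Convert each endpoint to a unit vector on the sphere (x = cos φ cos λ, y = cos φ sin λ, z = sin φ).
The central angle between the endpoints is δ = arccos(p₁·p₂) ≈ 0.439 rad (25.2°).
Interpolate at f = 3/5 with slerp weights a = sin((1−f)δ)/sin δ ≈ 0.411, b = sin(fδ)/sin δ ≈ 0.613.
p = a·p₁ + b·p₂ ≈ (-0.507, -0.512, 0.694); φ = arcsin(p_z) ≈ 43.91°, λ = atan2(p_y, p_x) ≈ -134.70°.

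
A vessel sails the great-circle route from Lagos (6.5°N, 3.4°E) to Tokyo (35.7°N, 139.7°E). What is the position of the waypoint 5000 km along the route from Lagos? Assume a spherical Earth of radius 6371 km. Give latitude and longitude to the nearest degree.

≈ 38°N, 39°E

Write both endpoints as unit vectors p₁, p₂ with components (cos φ cos λ, cos φ sin λ, sin φ).
The central angle between the endpoints is δ = arccos(p₁·p₂) ≈ 2.114 rad (121.1°). The total great-circle distance is δ·R ≈ 2.114 × 6371 ≈ 13471 km, so the target fraction is f = 5000/13471 ≈ 0.371.
Interpolate at f ≈ 0.371 with slerp weights a = sin((1−f)δ)/sin δ ≈ 1.135, b = sin(fδ)/sin δ ≈ 0.826.
p = a·p₁ + b·p₂ ≈ (0.614, 0.501, 0.610); φ = arcsin(p_z) ≈ 37.61°, λ = atan2(p_y, p_x) ≈ 39.19°.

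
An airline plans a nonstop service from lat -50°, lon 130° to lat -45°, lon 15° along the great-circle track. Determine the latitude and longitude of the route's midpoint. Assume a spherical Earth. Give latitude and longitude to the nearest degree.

Write both endpoints as unit vectors p₁, p₂ with components (cos φ cos λ, cos φ sin λ, sin φ).
The central angle between the endpoints is δ = arccos(p₁·p₂) ≈ 1.214 rad (69.5°).
Interpolate at f = 1/2 with slerp weights a = sin((1−f)δ)/sin δ ≈ 0.609, b = sin(fδ)/sin δ ≈ 0.609.
p = a·p₁ + b·p₂ ≈ (0.164, 0.411, -0.897); φ = arcsin(p_z) ≈ -63.72°, λ = atan2(p_y, p_x) ≈ 68.22°.

≈ lat -64°, lon 68°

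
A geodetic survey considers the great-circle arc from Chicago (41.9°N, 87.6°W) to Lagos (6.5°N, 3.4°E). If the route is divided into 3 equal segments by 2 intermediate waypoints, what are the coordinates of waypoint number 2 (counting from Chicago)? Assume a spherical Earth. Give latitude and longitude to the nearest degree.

≈ (25°N, 20°W)

Write both endpoints as unit vectors p₁, p₂ with components (cos φ cos λ, cos φ sin λ, sin φ).
The central angle between the endpoints is δ = arccos(p₁·p₂) ≈ 1.508 rad (86.4°).
Interpolate at f = 2/3 with slerp weights a = sin((1−f)δ)/sin δ ≈ 0.483, b = sin(fδ)/sin δ ≈ 0.846.
p = a·p₁ + b·p₂ ≈ (0.854, -0.309, 0.418); φ = arcsin(p_z) ≈ 24.72°, λ = atan2(p_y, p_x) ≈ -19.90°.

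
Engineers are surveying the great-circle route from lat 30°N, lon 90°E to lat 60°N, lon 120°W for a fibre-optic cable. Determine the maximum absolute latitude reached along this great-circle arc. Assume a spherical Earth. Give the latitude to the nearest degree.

The great circle lies in the plane with unit normal n̂ = (p₁ × p₂)/|p₁ × p₂|.
Here n̂_z ≈ +0.217; the vertex latitude is φ_max = arccos|n̂_z| ≈ 77.5°.

≈ 77°N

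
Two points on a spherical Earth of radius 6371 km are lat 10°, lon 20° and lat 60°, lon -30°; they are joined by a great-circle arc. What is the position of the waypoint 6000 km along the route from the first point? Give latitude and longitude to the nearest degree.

Convert each endpoint to a unit vector on the sphere (x = cos φ cos λ, y = cos φ sin λ, z = sin φ).
The central angle between the endpoints is δ = arccos(p₁·p₂) ≈ 1.085 rad (62.2°). The total great-circle distance is δ·R ≈ 1.085 × 6371 ≈ 6913 km, so the target fraction is f = 6000/6913 ≈ 0.868.
Interpolate at f ≈ 0.868 with slerp weights a = sin((1−f)δ)/sin δ ≈ 0.161, b = sin(fδ)/sin δ ≈ 0.914.
p = a·p₁ + b·p₂ ≈ (0.545, -0.174, 0.820); φ = arcsin(p_z) ≈ 55.08°, λ = atan2(p_y, p_x) ≈ -17.72°.

≈ lat 55°, lon -18°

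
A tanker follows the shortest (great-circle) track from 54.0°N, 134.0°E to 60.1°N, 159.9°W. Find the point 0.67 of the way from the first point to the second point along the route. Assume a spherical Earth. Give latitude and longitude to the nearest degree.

Convert each endpoint to a unit vector on the sphere (x = cos φ cos λ, y = cos φ sin λ, z = sin φ).
The central angle between the endpoints is δ = arccos(p₁·p₂) ≈ 0.609 rad (34.9°).
Interpolate at f = 0.67 with slerp weights a = sin((1−f)δ)/sin δ ≈ 0.349, b = sin(fδ)/sin δ ≈ 0.694.
p = a·p₁ + b·p₂ ≈ (-0.467, 0.029, 0.884); φ = arcsin(p_z) ≈ 62.09°, λ = atan2(p_y, p_x) ≈ 176.48°.

≈ 62°N, 176°E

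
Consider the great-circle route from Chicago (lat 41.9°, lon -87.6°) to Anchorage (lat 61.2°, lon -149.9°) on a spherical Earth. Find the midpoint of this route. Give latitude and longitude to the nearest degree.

Convert each endpoint to a unit vector on the sphere (x = cos φ cos λ, y = cos φ sin λ, z = sin φ).
The central angle between the endpoints is δ = arccos(p₁·p₂) ≈ 0.720 rad (41.2°).
Interpolate at f = 1/2 with slerp weights a = sin((1−f)δ)/sin δ ≈ 0.534, b = sin(fδ)/sin δ ≈ 0.534.
p = a·p₁ + b·p₂ ≈ (-0.206, -0.526, 0.825); φ = arcsin(p_z) ≈ 55.58°, λ = atan2(p_y, p_x) ≈ -111.37°.

≈ lat 56°, lon -111°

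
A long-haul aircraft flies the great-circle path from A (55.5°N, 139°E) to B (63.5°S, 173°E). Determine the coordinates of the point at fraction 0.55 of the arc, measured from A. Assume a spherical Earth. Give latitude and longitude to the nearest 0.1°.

≈ (10.2°S, 155.0°E)

Convert each endpoint to a unit vector on the sphere (x = cos φ cos λ, y = cos φ sin λ, z = sin φ).
The central angle between the endpoints is δ = arccos(p₁·p₂) ≈ 2.127 rad (121.9°).
Interpolate at f = 0.55 with slerp weights a = sin((1−f)δ)/sin δ ≈ 0.963, b = sin(fδ)/sin δ ≈ 1.084.
p = a·p₁ + b·p₂ ≈ (-0.892, 0.417, -0.177); φ = arcsin(p_z) ≈ -10.19°, λ = atan2(p_y, p_x) ≈ 154.95°.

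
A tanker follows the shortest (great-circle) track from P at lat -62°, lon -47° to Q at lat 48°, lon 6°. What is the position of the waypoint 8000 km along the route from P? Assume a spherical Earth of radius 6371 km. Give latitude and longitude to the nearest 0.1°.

Convert each endpoint to a unit vector on the sphere (x = cos φ cos λ, y = cos φ sin λ, z = sin φ).
The central angle between the endpoints is δ = arccos(p₁·p₂) ≈ 2.057 rad (117.8°). The total great-circle distance is δ·R ≈ 2.057 × 6371 ≈ 13104 km, so the target fraction is f = 8000/13104 ≈ 0.611.
Interpolate at f ≈ 0.611 with slerp weights a = sin((1−f)δ)/sin δ ≈ 0.812, b = sin(fδ)/sin δ ≈ 1.075.
p = a·p₁ + b·p₂ ≈ (0.976, -0.204, 0.082); φ = arcsin(p_z) ≈ 4.70°, λ = atan2(p_y, p_x) ≈ -11.79°.

≈ lat 4.7°, lon -11.8°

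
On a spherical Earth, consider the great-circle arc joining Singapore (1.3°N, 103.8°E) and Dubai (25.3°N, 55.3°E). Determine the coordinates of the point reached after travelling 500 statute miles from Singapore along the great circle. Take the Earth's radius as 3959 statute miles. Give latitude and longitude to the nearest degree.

≈ 5°N, 98°E

Convert each endpoint to a unit vector on the sphere (x = cos φ cos λ, y = cos φ sin λ, z = sin φ).
The central angle between the endpoints is δ = arccos(p₁·p₂) ≈ 0.916 rad (52.5°). The total great-circle distance is δ·R ≈ 0.916 × 3959 ≈ 3628 mi, so the target fraction is f = 500/3628 ≈ 0.138.
Interpolate at f ≈ 0.138 with slerp weights a = sin((1−f)δ)/sin δ ≈ 0.895, b = sin(fδ)/sin δ ≈ 0.159.
p = a·p₁ + b·p₂ ≈ (-0.132, 0.987, 0.088); φ = arcsin(p_z) ≈ 5.06°, λ = atan2(p_y, p_x) ≈ 97.61°.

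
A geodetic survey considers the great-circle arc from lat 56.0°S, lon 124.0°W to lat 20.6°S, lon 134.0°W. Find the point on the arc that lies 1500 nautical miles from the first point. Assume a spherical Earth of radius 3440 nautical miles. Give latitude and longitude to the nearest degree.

Convert each endpoint to a unit vector on the sphere (x = cos φ cos λ, y = cos φ sin λ, z = sin φ).
The central angle between the endpoints is δ = arccos(p₁·p₂) ≈ 0.631 rad (36.2°). The total great-circle distance is δ·R ≈ 0.631 × 3440 ≈ 2172 nmi, so the target fraction is f = 1500/2172 ≈ 0.691.
Interpolate at f ≈ 0.691 with slerp weights a = sin((1−f)δ)/sin δ ≈ 0.329, b = sin(fδ)/sin δ ≈ 0.715.
p = a·p₁ + b·p₂ ≈ (-0.568, -0.634, -0.524); φ = arcsin(p_z) ≈ -31.63°, λ = atan2(p_y, p_x) ≈ -131.85°.

≈ lat 32°S, lon 132°W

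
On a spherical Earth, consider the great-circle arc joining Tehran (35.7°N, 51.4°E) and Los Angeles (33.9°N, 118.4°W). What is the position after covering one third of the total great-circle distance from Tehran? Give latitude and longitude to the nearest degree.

The haversine formula gives a central angle δ ≈ 1.916 rad (109.8°) between the endpoints.
Interpolate at f = 1/3 with slerp weights a = sin((1−f)δ)/sin δ ≈ 1.017, b = sin(fδ)/sin δ ≈ 0.633.
p = a·p₁ + b·p₂ ≈ (0.265, 0.183, 0.947); φ = arcsin(p_z) ≈ 71.20°, λ = atan2(p_y, p_x) ≈ 34.62°.

≈ 71°N, 35°E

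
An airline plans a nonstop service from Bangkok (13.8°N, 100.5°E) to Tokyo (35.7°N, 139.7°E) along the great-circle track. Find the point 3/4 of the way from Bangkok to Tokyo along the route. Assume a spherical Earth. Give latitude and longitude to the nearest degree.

≈ 31°N, 128°E

From cos δ = sin φ₁ sin φ₂ + cos φ₁ cos φ₂ cos Δλ, the central angle is δ ≈ 0.722 rad (41.4°).
Interpolate at f = 3/4 with slerp weights a = sin((1−f)δ)/sin δ ≈ 0.272, b = sin(fδ)/sin δ ≈ 0.780.
p = a·p₁ + b·p₂ ≈ (-0.531, 0.669, 0.520); φ = arcsin(p_z) ≈ 31.33°, λ = atan2(p_y, p_x) ≈ 128.44°.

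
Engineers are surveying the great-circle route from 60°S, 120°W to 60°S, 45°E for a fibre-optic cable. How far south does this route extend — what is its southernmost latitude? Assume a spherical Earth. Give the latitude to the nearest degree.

The great circle lies in the plane with unit normal n̂ = (p₁ × p₂)/|p₁ × p₂|.
Here n̂_z ≈ +0.075; the vertex latitude is φ_max = arccos|n̂_z| ≈ 85.7°.

≈ 86°S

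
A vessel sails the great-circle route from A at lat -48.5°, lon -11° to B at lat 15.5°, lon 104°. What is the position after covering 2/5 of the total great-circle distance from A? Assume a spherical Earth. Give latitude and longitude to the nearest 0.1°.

≈ lat -35.4°, lon 52.0°

Convert each endpoint to a unit vector on the sphere (x = cos φ cos λ, y = cos φ sin λ, z = sin φ).
The central angle between the endpoints is δ = arccos(p₁·p₂) ≈ 2.060 rad (118.0°).
Interpolate at f = 2/5 with slerp weights a = sin((1−f)δ)/sin δ ≈ 1.070, b = sin(fδ)/sin δ ≈ 0.831.
p = a·p₁ + b·p₂ ≈ (0.502, 0.642, -0.579); φ = arcsin(p_z) ≈ -35.40°, λ = atan2(p_y, p_x) ≈ 51.97°.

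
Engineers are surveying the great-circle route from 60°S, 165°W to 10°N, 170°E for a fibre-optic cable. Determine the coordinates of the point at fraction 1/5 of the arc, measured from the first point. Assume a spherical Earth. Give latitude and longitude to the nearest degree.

≈ 46°S, 174°W

Convert each endpoint to a unit vector on the sphere (x = cos φ cos λ, y = cos φ sin λ, z = sin φ).
The central angle between the endpoints is δ = arccos(p₁·p₂) ≈ 1.270 rad (72.8°).
Interpolate at f = 1/5 with slerp weights a = sin((1−f)δ)/sin δ ≈ 0.890, b = sin(fδ)/sin δ ≈ 0.263.
p = a·p₁ + b·p₂ ≈ (-0.685, -0.070, -0.725); φ = arcsin(p_z) ≈ -46.48°, λ = atan2(p_y, p_x) ≈ -174.15°.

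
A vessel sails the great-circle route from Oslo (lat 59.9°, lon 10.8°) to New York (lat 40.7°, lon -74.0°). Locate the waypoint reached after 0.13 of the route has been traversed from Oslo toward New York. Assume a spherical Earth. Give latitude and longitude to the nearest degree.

≈ lat 62°, lon -3°

The haversine formula gives a central angle δ ≈ 0.929 rad (53.2°) between the endpoints.
Interpolate at f = 0.13 with slerp weights a = sin((1−f)δ)/sin δ ≈ 0.903, b = sin(fδ)/sin δ ≈ 0.150.
p = a·p₁ + b·p₂ ≈ (0.476, -0.025, 0.879); φ = arcsin(p_z) ≈ 61.53°, λ = atan2(p_y, p_x) ≈ -2.98°.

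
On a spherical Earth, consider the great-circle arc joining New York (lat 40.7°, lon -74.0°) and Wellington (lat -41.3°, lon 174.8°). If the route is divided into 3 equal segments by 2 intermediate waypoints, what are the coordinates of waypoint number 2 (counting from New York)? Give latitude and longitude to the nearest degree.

Write both endpoints as unit vectors p₁, p₂ with components (cos φ cos λ, cos φ sin λ, sin φ).
The central angle between the endpoints is δ = arccos(p₁·p₂) ≈ 2.261 rad (129.5°).
Interpolate at f = 2/3 with slerp weights a = sin((1−f)δ)/sin δ ≈ 0.887, b = sin(fδ)/sin δ ≈ 1.294.
p = a·p₁ + b·p₂ ≈ (-0.783, -0.558, -0.275); φ = arcsin(p_z) ≈ -15.99°, λ = atan2(p_y, p_x) ≈ -144.49°.

≈ lat -16°, lon -144°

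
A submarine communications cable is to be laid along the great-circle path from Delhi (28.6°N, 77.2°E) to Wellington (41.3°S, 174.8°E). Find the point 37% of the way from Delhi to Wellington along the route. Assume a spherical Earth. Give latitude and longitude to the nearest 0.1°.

≈ 0.7°N, 110.3°E

From cos δ = sin φ₁ sin φ₂ + cos φ₁ cos φ₂ cos Δλ, the central angle is δ ≈ 1.986 rad (113.8°).
Interpolate at f = 0.37 with slerp weights a = sin((1−f)δ)/sin δ ≈ 1.037, b = sin(fδ)/sin δ ≈ 0.733.
p = a·p₁ + b·p₂ ≈ (-0.346, 0.938, 0.013); φ = arcsin(p_z) ≈ 0.75°, λ = atan2(p_y, p_x) ≈ 110.26°.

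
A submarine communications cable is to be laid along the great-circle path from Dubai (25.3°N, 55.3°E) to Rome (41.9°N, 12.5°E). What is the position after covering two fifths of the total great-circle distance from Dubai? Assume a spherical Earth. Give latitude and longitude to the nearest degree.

≈ 34°N, 40°E

From cos δ = sin φ₁ sin φ₂ + cos φ₁ cos φ₂ cos Δλ, the central angle is δ ≈ 0.677 rad (38.8°).
Interpolate at f = 2/5 with slerp weights a = sin((1−f)δ)/sin δ ≈ 0.631, b = sin(fδ)/sin δ ≈ 0.427.
p = a·p₁ + b·p₂ ≈ (0.635, 0.538, 0.555); φ = arcsin(p_z) ≈ 33.69°, λ = atan2(p_y, p_x) ≈ 40.26°.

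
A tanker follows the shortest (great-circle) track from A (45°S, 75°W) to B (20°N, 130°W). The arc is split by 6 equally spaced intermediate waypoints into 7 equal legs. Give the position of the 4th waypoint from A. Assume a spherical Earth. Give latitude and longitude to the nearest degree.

Write both endpoints as unit vectors p₁, p₂ with components (cos φ cos λ, cos φ sin λ, sin φ).
The central angle between the endpoints is δ = arccos(p₁·p₂) ≈ 1.431 rad (82.0°).
Interpolate at f = 4/7 with slerp weights a = sin((1−f)δ)/sin δ ≈ 0.581, b = sin(fδ)/sin δ ≈ 0.737.
p = a·p₁ + b·p₂ ≈ (-0.339, -0.927, -0.159); φ = arcsin(p_z) ≈ -9.15°, λ = atan2(p_y, p_x) ≈ -110.06°.

≈ (9°S, 110°W)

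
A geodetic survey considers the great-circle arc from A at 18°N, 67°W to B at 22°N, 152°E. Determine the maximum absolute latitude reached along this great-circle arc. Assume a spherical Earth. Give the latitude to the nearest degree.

The great circle lies in the plane with unit normal n̂ = (p₁ × p₂)/|p₁ × p₂|.
Here n̂_z ≈ -0.675; the vertex latitude is φ_max = arccos|n̂_z| ≈ 47.5°.

≈ 48°N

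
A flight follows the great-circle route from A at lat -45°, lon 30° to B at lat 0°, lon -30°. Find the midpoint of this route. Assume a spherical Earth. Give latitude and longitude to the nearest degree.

≈ lat -25°, lon -6°

From cos δ = sin φ₁ sin φ₂ + cos φ₁ cos φ₂ cos Δλ, the central angle is δ ≈ 1.209 rad (69.3°).
Interpolate at f = 1/2 with slerp weights a = sin((1−f)δ)/sin δ ≈ 0.608, b = sin(fδ)/sin δ ≈ 0.608.
p = a·p₁ + b·p₂ ≈ (0.899, -0.089, -0.430); φ = arcsin(p_z) ≈ -25.45°, λ = atan2(p_y, p_x) ≈ -5.66°.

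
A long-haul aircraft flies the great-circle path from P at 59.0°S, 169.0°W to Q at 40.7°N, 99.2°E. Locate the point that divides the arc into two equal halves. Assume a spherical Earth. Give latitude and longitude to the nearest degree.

Write both endpoints as unit vectors p₁, p₂ with components (cos φ cos λ, cos φ sin λ, sin φ).
The central angle between the endpoints is δ = arccos(p₁·p₂) ≈ 2.179 rad (124.8°).
Interpolate at f = 1/2 with slerp weights a = sin((1−f)δ)/sin δ ≈ 1.080, b = sin(fδ)/sin δ ≈ 1.080.
p = a·p₁ + b·p₂ ≈ (-0.677, 0.702, -0.221); φ = arcsin(p_z) ≈ -12.79°, λ = atan2(p_y, p_x) ≈ 133.95°.

≈ 13°S, 134°E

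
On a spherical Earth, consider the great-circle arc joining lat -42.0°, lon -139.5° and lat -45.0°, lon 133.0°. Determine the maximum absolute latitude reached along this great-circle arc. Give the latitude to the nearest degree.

The great circle lies in the plane with unit normal n̂ = (p₁ × p₂)/|p₁ × p₂|.
Here n̂_z ≈ -0.605; the vertex latitude is φ_max = arccos|n̂_z| ≈ 52.8°.
Check via Clairaut: cos φ_max = |cos φ₁| · sin C = cos(42.0°)·sin(125.6°) ≈ 0.605, again giving ≈ 52.8°.

≈ -53°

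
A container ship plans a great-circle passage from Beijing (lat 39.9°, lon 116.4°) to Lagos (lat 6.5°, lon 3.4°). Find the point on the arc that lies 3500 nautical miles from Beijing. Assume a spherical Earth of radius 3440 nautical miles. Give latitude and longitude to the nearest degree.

Convert each endpoint to a unit vector on the sphere (x = cos φ cos λ, y = cos φ sin λ, z = sin φ).
The central angle between the endpoints is δ = arccos(p₁·p₂) ≈ 1.798 rad (103.0°). The total great-circle distance is δ·R ≈ 1.798 × 3440 ≈ 6185 nmi, so the target fraction is f = 3500/6185 ≈ 0.566.
Interpolate at f ≈ 0.566 with slerp weights a = sin((1−f)δ)/sin δ ≈ 0.722, b = sin(fδ)/sin δ ≈ 0.873.
p = a·p₁ + b·p₂ ≈ (0.620, 0.548, 0.562); φ = arcsin(p_z) ≈ 34.20°, λ = atan2(p_y, p_x) ≈ 41.47°.

≈ lat 34°, lon 41°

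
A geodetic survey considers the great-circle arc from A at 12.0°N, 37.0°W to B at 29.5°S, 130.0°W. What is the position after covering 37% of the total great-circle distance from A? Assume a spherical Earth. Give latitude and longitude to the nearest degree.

Convert each endpoint to a unit vector on the sphere (x = cos φ cos λ, y = cos φ sin λ, z = sin φ).
The central angle between the endpoints is δ = arccos(p₁·p₂) ≈ 1.718 rad (98.4°).
Interpolate at f = 0.37 with slerp weights a = sin((1−f)δ)/sin δ ≈ 0.893, b = sin(fδ)/sin δ ≈ 0.600.
p = a·p₁ + b·p₂ ≈ (0.362, -0.926, -0.110); φ = arcsin(p_z) ≈ -6.31°, λ = atan2(p_y, p_x) ≈ -68.66°.

≈ 6°S, 69°W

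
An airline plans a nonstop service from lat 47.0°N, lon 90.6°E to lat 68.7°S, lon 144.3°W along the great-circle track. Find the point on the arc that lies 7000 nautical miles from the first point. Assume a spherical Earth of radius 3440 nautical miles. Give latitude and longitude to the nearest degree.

Write both endpoints as unit vectors p₁, p₂ with components (cos φ cos λ, cos φ sin λ, sin φ).
The central angle between the endpoints is δ = arccos(p₁·p₂) ≈ 2.539 rad (145.5°). The total great-circle distance is δ·R ≈ 2.539 × 3440 ≈ 8734 nmi, so the target fraction is f = 7000/8734 ≈ 0.801.
Interpolate at f ≈ 0.801 with slerp weights a = sin((1−f)δ)/sin δ ≈ 0.852, b = sin(fδ)/sin δ ≈ 1.578.
p = a·p₁ + b·p₂ ≈ (-0.471, 0.247, -0.847); φ = arcsin(p_z) ≈ -57.85°, λ = atan2(p_y, p_x) ≈ 152.38°.

≈ lat 58°S, lon 152°E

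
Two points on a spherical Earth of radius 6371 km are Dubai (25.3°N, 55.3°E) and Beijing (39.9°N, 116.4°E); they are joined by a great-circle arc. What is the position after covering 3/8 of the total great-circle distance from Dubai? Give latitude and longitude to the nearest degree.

Convert each endpoint to a unit vector on the sphere (x = cos φ cos λ, y = cos φ sin λ, z = sin φ).
The central angle between the endpoints is δ = arccos(p₁·p₂) ≈ 0.916 rad (52.5°).
Interpolate at f = 3/8 with slerp weights a = sin((1−f)δ)/sin δ ≈ 0.683, b = sin(fδ)/sin δ ≈ 0.425.
p = a·p₁ + b·p₂ ≈ (0.207, 0.799, 0.564); φ = arcsin(p_z) ≈ 34.35°, λ = atan2(p_y, p_x) ≈ 75.50°.

≈ 34°N, 76°E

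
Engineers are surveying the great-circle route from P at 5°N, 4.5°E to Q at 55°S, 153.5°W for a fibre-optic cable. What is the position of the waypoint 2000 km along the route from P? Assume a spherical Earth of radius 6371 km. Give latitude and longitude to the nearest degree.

Write both endpoints as unit vectors p₁, p₂ with components (cos φ cos λ, cos φ sin λ, sin φ).
The central angle between the endpoints is δ = arccos(p₁·p₂) ≈ 2.216 rad (127.0°). The total great-circle distance is δ·R ≈ 2.216 × 6371 ≈ 14117 km, so the target fraction is f = 2000/14117 ≈ 0.142.
Interpolate at f ≈ 0.142 with slerp weights a = sin((1−f)δ)/sin δ ≈ 1.183, b = sin(fδ)/sin δ ≈ 0.386.
p = a·p₁ + b·p₂ ≈ (0.977, -0.006, -0.213); φ = arcsin(p_z) ≈ -12.32°, λ = atan2(p_y, p_x) ≈ -0.38°.

≈ 12°S, 0°E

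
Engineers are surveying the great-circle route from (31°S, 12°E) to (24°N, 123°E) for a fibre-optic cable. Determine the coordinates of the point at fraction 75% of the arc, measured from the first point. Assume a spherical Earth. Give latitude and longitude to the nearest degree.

≈ (10°N, 95°E)

Write both endpoints as unit vectors p₁, p₂ with components (cos φ cos λ, cos φ sin λ, sin φ).
The central angle between the endpoints is δ = arccos(p₁·p₂) ≈ 2.083 rad (119.3°).
Interpolate at f = 0.75 with slerp weights a = sin((1−f)δ)/sin δ ≈ 0.571, b = sin(fδ)/sin δ ≈ 1.147.
p = a·p₁ + b·p₂ ≈ (-0.092, 0.981, 0.173); φ = arcsin(p_z) ≈ 9.94°, λ = atan2(p_y, p_x) ≈ 95.37°.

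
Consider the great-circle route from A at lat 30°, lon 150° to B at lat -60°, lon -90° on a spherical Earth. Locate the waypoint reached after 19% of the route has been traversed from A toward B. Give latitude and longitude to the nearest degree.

Convert each endpoint to a unit vector on the sphere (x = cos φ cos λ, y = cos φ sin λ, z = sin φ).
The central angle between the endpoints is δ = arccos(p₁·p₂) ≈ 2.278 rad (130.5°).
Interpolate at f = 0.19 with slerp weights a = sin((1−f)δ)/sin δ ≈ 1.266, b = sin(fδ)/sin δ ≈ 0.552.
p = a·p₁ + b·p₂ ≈ (-0.950, 0.272, 0.155); φ = arcsin(p_z) ≈ 8.94°, λ = atan2(p_y, p_x) ≈ 163.99°.

≈ lat 9°, lon 164°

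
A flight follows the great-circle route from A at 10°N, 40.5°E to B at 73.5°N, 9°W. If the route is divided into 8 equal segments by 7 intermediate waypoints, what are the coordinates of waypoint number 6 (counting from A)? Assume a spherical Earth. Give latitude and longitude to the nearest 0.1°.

The haversine formula gives a central angle δ ≈ 1.215 rad (69.6°) between the endpoints.
Interpolate at f = 6/8 with slerp weights a = sin((1−f)δ)/sin δ ≈ 0.319, b = sin(fδ)/sin δ ≈ 0.843.
p = a·p₁ + b·p₂ ≈ (0.475, 0.167, 0.864); φ = arcsin(p_z) ≈ 59.75°, λ = atan2(p_y, p_x) ≈ 19.31°.

≈ 59.7°N, 19.3°E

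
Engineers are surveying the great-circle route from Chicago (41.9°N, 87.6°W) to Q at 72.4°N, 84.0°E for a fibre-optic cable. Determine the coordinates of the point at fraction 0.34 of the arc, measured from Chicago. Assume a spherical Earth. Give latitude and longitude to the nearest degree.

≈ 64°N, 85°W

Convert each endpoint to a unit vector on the sphere (x = cos φ cos λ, y = cos φ sin λ, z = sin φ).
The central angle between the endpoints is δ = arccos(p₁·p₂) ≈ 1.144 rad (65.5°).
Interpolate at f = 0.34 with slerp weights a = sin((1−f)δ)/sin δ ≈ 0.753, b = sin(fδ)/sin δ ≈ 0.417.
p = a·p₁ + b·p₂ ≈ (0.037, -0.435, 0.900); φ = arcsin(p_z) ≈ 64.14°, λ = atan2(p_y, p_x) ≈ -85.18°.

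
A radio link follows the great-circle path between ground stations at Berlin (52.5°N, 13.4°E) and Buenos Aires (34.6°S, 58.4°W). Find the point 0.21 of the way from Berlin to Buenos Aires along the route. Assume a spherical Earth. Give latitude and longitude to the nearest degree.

≈ (37°N, 10°W)

The haversine formula gives a central angle δ ≈ 1.869 rad (107.1°) between the endpoints.
Interpolate at f = 0.21 with slerp weights a = sin((1−f)δ)/sin δ ≈ 1.042, b = sin(fδ)/sin δ ≈ 0.400.
p = a·p₁ + b·p₂ ≈ (0.789, -0.134, 0.599); φ = arcsin(p_z) ≈ 36.81°, λ = atan2(p_y, p_x) ≈ -9.61°.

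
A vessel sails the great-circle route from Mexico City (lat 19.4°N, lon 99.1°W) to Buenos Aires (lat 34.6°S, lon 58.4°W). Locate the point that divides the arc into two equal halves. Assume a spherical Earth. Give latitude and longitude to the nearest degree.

≈ lat 8°S, lon 80°W

Convert each endpoint to a unit vector on the sphere (x = cos φ cos λ, y = cos φ sin λ, z = sin φ).
The central angle between the endpoints is δ = arccos(p₁·p₂) ≈ 1.159 rad (66.4°).
Interpolate at f = 1/2 with slerp weights a = sin((1−f)δ)/sin δ ≈ 0.598, b = sin(fδ)/sin δ ≈ 0.598.
p = a·p₁ + b·p₂ ≈ (0.169, -0.976, -0.141); φ = arcsin(p_z) ≈ -8.10°, λ = atan2(p_y, p_x) ≈ -80.19°.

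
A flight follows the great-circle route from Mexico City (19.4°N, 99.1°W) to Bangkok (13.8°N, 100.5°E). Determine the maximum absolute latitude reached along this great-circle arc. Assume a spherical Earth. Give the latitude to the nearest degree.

≈ 60°N

The great circle lies in the plane with unit normal n̂ = (p₁ × p₂)/|p₁ × p₂|.
Here n̂_z ≈ -0.495; the vertex latitude is φ_max = arccos|n̂_z| ≈ 60.4°.
Check via Clairaut: cos φ_max = |cos φ₁| · sin C = cos(19.4°)·sin(31.6°) ≈ 0.495, again giving ≈ 60.4°.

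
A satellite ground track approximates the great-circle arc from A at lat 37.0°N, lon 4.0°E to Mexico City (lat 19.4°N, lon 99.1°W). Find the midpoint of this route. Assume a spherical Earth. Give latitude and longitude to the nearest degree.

Write both endpoints as unit vectors p₁, p₂ with components (cos φ cos λ, cos φ sin λ, sin φ).
The central angle between the endpoints is δ = arccos(p₁·p₂) ≈ 1.542 rad (88.3°).
Interpolate at f = 1/2 with slerp weights a = sin((1−f)δ)/sin δ ≈ 0.697, b = sin(fδ)/sin δ ≈ 0.697.
p = a·p₁ + b·p₂ ≈ (0.451, -0.610, 0.651); φ = arcsin(p_z) ≈ 40.62°, λ = atan2(p_y, p_x) ≈ -53.52°.

≈ lat 41°N, lon 54°W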